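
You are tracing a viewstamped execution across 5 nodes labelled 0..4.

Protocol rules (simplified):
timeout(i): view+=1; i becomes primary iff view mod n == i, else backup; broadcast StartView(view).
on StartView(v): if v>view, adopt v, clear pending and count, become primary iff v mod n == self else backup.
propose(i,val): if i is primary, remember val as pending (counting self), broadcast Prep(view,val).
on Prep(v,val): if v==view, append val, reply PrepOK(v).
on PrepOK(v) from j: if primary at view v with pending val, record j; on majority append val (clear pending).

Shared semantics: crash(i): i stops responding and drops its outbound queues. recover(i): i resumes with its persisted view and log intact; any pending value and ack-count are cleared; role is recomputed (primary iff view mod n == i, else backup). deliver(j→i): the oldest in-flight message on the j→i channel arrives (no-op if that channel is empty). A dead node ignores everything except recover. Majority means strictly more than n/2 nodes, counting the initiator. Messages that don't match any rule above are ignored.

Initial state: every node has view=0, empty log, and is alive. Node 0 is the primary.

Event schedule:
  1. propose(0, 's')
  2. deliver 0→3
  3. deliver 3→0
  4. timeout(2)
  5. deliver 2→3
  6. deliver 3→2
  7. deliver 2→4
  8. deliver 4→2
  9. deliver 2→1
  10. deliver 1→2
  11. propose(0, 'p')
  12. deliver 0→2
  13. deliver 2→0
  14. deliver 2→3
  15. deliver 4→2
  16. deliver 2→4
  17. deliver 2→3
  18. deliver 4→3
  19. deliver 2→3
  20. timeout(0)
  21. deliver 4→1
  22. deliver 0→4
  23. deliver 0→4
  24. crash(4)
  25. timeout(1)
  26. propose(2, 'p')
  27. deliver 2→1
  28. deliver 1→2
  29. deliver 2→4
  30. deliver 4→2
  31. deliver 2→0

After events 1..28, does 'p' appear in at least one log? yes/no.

no

1. propose(0,'s'):  nop
2. deliver 0→3:  <3:back v0 s>
3. deliver 3→0:  nop
4. timeout(2):  <2:back v1 ->
5. deliver 2→3:  <3:back v1 s>
6. deliver 3→2:  nop
7. deliver 2→4:  <4:back v1 ->
8. deliver 4→2:  nop
9. deliver 2→1:  <1:prim v1 ->
10. deliver 1→2:  nop
11. propose(0,'p'):  nop
12. deliver 0→2:  nop
13. deliver 2→0:  <0:back v1 ->
14. deliver 2→3:  nop
15. deliver 4→2:  nop
16. deliver 2→4:  nop
17. deliver 2→3:  nop
18. deliver 4→3:  nop
19. deliver 2→3:  nop
20. timeout(0):  <0:back v2 ->
21. deliver 4→1:  nop
22. deliver 0→4:  nop
23. deliver 0→4:  nop
24. crash(4):  <4:✗back v1 ->
25. timeout(1):  <1:back v2 ->
26. propose(2,'p'):  nop
27. deliver 2→1:  nop
28. deliver 1→2:  <2:prim v2 ->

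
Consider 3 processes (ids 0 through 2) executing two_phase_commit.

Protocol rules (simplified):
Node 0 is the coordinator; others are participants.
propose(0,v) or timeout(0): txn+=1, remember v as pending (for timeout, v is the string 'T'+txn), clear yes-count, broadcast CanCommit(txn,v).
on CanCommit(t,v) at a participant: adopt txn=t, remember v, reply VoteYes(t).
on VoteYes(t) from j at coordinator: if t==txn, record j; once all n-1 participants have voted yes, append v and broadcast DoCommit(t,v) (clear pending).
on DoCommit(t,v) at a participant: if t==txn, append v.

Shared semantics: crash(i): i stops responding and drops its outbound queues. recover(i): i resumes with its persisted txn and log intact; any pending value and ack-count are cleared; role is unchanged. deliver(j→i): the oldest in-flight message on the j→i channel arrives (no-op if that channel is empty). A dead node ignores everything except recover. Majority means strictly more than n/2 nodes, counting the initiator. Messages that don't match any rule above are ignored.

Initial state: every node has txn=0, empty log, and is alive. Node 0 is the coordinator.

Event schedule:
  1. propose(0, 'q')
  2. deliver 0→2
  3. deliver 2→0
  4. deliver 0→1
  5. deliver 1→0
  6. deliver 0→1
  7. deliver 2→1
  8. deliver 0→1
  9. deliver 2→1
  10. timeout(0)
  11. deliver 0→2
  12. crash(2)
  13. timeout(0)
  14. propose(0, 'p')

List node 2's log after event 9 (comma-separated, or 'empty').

1. propose(0,'q'):  <0:coor t1 ->
2. deliver 0→2:  <2:part t1 ->
3. deliver 2→0:  nop
4. deliver 0→1:  <1:part t1 ->
5. deliver 1→0:  <0:coor t1 q>
6. deliver 0→1:  <1:part t1 q>
7. deliver 2→1:  nop
8. deliver 0→1:  nop
9. deliver 2→1:  nop

empty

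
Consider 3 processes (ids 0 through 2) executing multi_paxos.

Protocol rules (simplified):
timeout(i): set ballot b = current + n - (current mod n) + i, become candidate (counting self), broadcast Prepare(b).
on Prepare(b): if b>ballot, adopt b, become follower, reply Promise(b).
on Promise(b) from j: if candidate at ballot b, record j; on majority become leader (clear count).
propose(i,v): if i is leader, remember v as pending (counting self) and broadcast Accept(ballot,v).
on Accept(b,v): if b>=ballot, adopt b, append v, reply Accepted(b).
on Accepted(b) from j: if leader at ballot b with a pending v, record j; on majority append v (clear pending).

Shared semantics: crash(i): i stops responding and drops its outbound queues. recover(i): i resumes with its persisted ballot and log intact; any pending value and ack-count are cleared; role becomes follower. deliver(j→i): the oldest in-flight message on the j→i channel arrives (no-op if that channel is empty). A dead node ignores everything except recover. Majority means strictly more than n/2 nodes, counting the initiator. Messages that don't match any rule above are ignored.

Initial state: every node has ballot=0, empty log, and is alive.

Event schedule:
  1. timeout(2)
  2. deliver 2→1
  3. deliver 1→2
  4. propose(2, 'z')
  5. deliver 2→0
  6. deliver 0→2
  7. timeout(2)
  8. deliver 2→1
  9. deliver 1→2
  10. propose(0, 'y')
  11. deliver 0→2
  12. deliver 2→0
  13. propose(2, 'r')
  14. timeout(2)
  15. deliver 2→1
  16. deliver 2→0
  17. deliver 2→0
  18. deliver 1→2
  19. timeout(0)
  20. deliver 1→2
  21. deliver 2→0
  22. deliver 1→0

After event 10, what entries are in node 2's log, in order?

empty

1. timeout(2):  <2:cand b5 ->
2. deliver 2→1:  <1:foll b5 ->
3. deliver 1→2:  <2:lead b5 ->
4. propose(2,'z'):  nop
5. deliver 2→0:  <0:foll b5 ->
6. deliver 0→2:  nop
7. timeout(2):  <2:cand b8 ->
8. deliver 2→1:  <1:foll b5 z>
9. deliver 1→2:  nop
10. propose(0,'y'):  nop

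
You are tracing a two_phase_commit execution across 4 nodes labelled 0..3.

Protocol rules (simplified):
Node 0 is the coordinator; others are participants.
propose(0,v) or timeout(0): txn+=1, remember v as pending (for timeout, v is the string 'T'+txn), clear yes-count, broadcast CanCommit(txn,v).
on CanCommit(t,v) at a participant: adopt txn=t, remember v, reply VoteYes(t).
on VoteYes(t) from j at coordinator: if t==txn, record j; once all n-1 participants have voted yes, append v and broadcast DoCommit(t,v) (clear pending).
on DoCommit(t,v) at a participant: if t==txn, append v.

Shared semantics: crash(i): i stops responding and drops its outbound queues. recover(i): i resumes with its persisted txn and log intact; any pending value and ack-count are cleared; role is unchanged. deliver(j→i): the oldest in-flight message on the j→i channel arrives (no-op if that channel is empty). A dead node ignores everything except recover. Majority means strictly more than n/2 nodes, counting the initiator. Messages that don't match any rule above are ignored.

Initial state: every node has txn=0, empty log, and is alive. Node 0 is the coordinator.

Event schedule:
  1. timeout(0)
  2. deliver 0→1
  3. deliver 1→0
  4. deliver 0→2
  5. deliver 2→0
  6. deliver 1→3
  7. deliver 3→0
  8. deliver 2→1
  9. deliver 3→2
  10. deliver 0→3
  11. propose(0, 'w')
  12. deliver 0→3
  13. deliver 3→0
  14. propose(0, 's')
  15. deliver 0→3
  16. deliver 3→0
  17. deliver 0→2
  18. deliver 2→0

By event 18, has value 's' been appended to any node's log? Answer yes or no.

e1 timeout(0): 0[coor,t=1,-]
e2 deliver 0→1: 1[part,t=1,-]
e3 deliver 1→0: ·
e4 deliver 0→2: 2[part,t=1,-]
e5 deliver 2→0: ·
e6 deliver 1→3: ·
e7 deliver 3→0: ·
e8 deliver 2→1: ·
e9 deliver 3→2: ·
e10 deliver 0→3: 3[part,t=1,-]
e11 propose(0,'w'): 0[coor,t=2,-]
e12 deliver 0→3: 3[part,t=2,-]
e13 deliver 3→0: ·
e14 propose(0,'s'): 0[coor,t=3,-]
e15 deliver 0→3: 3[part,t=3,-]
e16 deliver 3→0: ·
e17 deliver 0→2: 2[part,t=2,-]
e18 deliver 2→0: ·

no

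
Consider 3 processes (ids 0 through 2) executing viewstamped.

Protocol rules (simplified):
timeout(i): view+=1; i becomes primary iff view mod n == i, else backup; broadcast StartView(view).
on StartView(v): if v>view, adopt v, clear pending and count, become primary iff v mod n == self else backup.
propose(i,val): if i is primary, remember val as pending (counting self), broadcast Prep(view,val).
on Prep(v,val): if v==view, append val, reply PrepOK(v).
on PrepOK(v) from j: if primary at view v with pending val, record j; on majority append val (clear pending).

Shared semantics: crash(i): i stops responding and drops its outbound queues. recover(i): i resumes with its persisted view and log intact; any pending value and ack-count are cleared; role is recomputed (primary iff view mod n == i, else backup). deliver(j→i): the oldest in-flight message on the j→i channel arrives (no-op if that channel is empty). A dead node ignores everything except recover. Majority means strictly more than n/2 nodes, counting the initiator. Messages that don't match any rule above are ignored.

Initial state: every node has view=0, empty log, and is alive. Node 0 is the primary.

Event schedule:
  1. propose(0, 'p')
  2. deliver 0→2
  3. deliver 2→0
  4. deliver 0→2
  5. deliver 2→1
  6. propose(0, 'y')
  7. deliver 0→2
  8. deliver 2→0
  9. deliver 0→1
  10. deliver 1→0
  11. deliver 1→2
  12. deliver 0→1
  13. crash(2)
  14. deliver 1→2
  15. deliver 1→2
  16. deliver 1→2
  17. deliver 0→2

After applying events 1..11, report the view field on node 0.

after 1 — propose(0,'p'): ·
after 2 — deliver 0→2: n2:back/v0/[p]
after 3 — deliver 2→0: n0:prim/v0/[p]
after 4 — deliver 0→2: ·
after 5 — deliver 2→1: ·
after 6 — propose(0,'y'): ·
after 7 — deliver 0→2: n2:back/v0/[p,y]
after 8 — deliver 2→0: n0:prim/v0/[p,y]
after 9 — deliver 0→1: n1:back/v0/[p]
after 10 — deliver 1→0: ·
after 11 — deliver 1→2: ·

0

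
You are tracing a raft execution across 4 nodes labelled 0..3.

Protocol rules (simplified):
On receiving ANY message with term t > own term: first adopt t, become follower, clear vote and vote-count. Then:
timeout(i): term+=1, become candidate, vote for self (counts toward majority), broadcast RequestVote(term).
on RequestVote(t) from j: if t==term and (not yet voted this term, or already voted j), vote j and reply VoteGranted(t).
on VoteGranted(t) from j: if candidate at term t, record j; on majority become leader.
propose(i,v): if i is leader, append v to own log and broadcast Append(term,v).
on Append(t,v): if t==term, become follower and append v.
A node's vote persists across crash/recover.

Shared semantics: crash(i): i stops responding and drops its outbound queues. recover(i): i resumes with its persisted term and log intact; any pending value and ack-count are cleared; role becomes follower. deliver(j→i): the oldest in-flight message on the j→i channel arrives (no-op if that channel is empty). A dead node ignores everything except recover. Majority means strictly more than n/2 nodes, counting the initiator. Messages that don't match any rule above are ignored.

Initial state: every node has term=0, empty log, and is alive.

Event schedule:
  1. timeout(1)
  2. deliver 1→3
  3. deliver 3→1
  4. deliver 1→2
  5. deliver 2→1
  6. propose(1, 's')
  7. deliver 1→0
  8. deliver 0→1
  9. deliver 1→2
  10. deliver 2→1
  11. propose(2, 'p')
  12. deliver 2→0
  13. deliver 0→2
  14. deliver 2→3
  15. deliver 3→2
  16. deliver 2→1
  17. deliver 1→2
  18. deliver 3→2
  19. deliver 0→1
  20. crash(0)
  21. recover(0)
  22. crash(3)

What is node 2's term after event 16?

1. timeout(1):  <1:cand t1 ->
2. deliver 1→3:  <3:foll t1 ->
3. deliver 3→1:  nop
4. deliver 1→2:  <2:foll t1 ->
5. deliver 2→1:  <1:lead t1 ->
6. propose(1,'s'):  <1:lead t1 s>
7. deliver 1→0:  <0:foll t1 ->
8. deliver 0→1:  nop
9. deliver 1→2:  <2:foll t1 s>
10. deliver 2→1:  nop
11. propose(2,'p'):  nop
12. deliver 2→0:  nop
13. deliver 0→2:  nop
14. deliver 2→3:  nop
15. deliver 3→2:  nop
16. deliver 2→1:  nop

1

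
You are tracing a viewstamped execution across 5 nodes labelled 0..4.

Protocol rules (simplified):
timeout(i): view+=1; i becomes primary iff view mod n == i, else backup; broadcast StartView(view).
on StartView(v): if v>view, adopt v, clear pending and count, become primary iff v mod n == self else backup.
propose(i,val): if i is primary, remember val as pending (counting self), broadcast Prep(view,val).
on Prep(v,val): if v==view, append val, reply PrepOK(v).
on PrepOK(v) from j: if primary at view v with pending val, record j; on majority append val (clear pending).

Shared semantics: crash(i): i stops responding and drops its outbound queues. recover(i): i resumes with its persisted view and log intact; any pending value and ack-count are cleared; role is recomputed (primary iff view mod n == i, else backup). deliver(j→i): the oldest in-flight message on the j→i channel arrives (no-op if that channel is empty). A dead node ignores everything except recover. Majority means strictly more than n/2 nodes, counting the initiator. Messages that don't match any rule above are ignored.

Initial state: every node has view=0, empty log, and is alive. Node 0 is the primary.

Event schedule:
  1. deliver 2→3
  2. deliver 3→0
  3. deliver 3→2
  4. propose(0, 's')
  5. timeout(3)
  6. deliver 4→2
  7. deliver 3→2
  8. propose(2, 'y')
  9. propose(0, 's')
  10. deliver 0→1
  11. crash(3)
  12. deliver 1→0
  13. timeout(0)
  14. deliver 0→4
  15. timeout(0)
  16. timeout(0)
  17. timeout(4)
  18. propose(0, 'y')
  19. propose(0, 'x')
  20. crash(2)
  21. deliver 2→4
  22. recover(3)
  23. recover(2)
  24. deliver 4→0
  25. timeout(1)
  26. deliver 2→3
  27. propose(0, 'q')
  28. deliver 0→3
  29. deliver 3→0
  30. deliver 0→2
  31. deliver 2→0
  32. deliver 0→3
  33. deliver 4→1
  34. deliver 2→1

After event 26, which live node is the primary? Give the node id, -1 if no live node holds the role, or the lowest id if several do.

1

1. deliver 2→3:  nop
2. deliver 3→0:  nop
3. deliver 3→2:  nop
4. propose(0,'s'):  nop
5. timeout(3):  <3:back v1 ->
6. deliver 4→2:  nop
7. deliver 3→2:  <2:back v1 ->
8. propose(2,'y'):  nop
9. propose(0,'s'):  nop
10. deliver 0→1:  <1:back v0 s>
11. crash(3):  <3:✗back v1 ->
12. deliver 1→0:  nop
13. timeout(0):  <0:back v1 ->
14. deliver 0→4:  <4:back v0 s>
15. timeout(0):  <0:back v2 ->
16. timeout(0):  <0:back v3 ->
17. timeout(4):  <4:back v1 s>
18. propose(0,'y'):  nop
19. propose(0,'x'):  nop
20. crash(2):  <2:✗back v1 ->
21. deliver 2→4:  nop
22. recover(3):  <3:back v1 ->
23. recover(2):  <2:back v1 ->
24. deliver 4→0:  nop
25. timeout(1):  <1:prim v1 s>
26. deliver 2→3:  nop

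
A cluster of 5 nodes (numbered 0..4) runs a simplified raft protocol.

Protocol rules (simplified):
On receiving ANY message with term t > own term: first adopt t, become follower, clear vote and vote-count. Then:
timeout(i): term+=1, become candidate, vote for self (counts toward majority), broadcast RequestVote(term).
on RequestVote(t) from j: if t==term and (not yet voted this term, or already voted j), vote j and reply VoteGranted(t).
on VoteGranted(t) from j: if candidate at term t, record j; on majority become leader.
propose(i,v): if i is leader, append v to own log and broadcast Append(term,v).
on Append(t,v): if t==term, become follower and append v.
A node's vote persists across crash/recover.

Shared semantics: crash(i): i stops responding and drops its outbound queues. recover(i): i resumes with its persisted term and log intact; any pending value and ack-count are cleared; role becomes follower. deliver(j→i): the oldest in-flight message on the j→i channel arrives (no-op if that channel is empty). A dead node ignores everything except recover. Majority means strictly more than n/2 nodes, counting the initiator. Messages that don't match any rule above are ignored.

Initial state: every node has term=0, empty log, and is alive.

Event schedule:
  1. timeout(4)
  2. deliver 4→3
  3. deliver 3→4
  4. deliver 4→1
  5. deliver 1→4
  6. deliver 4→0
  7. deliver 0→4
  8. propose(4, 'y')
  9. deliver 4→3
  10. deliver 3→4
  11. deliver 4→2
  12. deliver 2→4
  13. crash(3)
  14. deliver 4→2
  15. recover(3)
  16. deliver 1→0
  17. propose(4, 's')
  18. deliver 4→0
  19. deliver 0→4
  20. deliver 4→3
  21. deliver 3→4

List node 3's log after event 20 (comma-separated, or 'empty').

e1 timeout(4): 4[cand,t=1,-]
e2 deliver 4→3: 3[foll,t=1,-]
e3 deliver 3→4: ·
e4 deliver 4→1: 1[foll,t=1,-]
e5 deliver 1→4: 4[lead,t=1,-]
e6 deliver 4→0: 0[foll,t=1,-]
e7 deliver 0→4: ·
e8 propose(4,'y'): 4[lead,t=1,y]
e9 deliver 4→3: 3[foll,t=1,y]
e10 deliver 3→4: ·
e11 deliver 4→2: 2[foll,t=1,-]
e12 deliver 2→4: ·
e13 crash(3): 3[✗foll,t=1,y]
e14 deliver 4→2: 2[foll,t=1,y]
e15 recover(3): 3[foll,t=1,y]
e16 deliver 1→0: ·
e17 propose(4,'s'): 4[lead,t=1,y,s]
e18 deliver 4→0: 0[foll,t=1,y]
e19 deliver 0→4: ·
e20 deliver 4→3: 3[foll,t=1,y,s]

y,s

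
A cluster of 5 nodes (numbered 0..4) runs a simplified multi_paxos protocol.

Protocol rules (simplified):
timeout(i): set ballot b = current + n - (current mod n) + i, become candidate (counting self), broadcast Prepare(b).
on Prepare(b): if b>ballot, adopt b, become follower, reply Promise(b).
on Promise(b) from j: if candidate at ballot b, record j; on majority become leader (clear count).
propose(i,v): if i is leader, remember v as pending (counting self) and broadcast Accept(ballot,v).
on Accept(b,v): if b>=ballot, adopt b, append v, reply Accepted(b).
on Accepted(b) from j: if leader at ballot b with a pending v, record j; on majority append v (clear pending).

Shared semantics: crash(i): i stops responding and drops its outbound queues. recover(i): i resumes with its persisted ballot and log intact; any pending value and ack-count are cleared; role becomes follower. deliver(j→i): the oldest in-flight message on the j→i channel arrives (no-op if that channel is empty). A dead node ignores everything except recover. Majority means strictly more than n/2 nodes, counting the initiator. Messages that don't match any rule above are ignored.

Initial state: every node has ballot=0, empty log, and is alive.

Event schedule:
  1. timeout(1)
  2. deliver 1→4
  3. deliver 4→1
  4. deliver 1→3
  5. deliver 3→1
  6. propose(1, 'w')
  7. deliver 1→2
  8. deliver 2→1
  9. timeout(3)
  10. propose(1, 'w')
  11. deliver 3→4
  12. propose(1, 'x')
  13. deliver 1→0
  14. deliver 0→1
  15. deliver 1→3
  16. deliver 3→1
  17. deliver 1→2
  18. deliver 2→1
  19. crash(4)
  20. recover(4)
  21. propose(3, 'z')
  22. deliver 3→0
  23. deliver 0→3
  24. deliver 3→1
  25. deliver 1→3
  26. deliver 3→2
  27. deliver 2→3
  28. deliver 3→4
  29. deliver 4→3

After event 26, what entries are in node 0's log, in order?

step 1 timeout(1): 1={cand,b=6,log=-}
step 2 deliver 1→4: 4={foll,b=6,log=-}
step 3 deliver 4→1: —
step 4 deliver 1→3: 3={foll,b=6,log=-}
step 5 deliver 3→1: 1={lead,b=6,log=-}
step 6 propose(1,'w'): —
step 7 deliver 1→2: 2={foll,b=6,log=-}
step 8 deliver 2→1: —
step 9 timeout(3): 3={cand,b=13,log=-}
step 10 propose(1,'w'): —
step 11 deliver 3→4: 4={foll,b=13,log=-}
step 12 propose(1,'x'): —
step 13 deliver 1→0: 0={foll,b=6,log=-}
step 14 deliver 0→1: —
step 15 deliver 1→3: —
step 16 deliver 3→1: 1={foll,b=13,log=-}
step 17 deliver 1→2: 2={foll,b=6,log=w}
step 18 deliver 2→1: —
step 19 crash(4): 4={✗foll,b=13,log=-}
step 20 recover(4): 4={foll,b=13,log=-}
step 21 propose(3,'z'): —
step 22 deliver 3→0: 0={foll,b=13,log=-}
step 23 deliver 0→3: —
step 24 deliver 3→1: —
step 25 deliver 1→3: —
step 26 deliver 3→2: 2={foll,b=13,log=w}

empty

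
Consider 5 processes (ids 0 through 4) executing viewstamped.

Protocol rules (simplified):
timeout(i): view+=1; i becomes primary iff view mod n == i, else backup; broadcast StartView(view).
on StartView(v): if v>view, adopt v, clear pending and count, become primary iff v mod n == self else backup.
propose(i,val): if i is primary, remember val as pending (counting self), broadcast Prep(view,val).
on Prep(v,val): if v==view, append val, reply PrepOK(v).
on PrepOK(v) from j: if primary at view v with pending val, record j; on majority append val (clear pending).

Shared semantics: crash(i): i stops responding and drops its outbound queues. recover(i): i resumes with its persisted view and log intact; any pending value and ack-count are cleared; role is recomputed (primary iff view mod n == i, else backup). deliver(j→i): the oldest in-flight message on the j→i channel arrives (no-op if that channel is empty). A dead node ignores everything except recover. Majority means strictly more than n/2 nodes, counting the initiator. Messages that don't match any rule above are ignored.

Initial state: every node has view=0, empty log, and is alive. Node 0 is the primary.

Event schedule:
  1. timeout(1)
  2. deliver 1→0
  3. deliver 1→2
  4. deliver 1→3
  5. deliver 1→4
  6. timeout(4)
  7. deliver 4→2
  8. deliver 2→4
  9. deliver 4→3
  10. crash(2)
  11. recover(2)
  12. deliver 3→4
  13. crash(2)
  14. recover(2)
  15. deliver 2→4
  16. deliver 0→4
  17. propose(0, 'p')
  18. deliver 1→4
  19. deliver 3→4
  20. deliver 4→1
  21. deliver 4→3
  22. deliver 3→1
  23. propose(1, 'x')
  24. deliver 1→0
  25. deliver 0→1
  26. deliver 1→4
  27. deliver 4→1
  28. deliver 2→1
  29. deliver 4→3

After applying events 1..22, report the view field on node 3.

1. timeout(1):  <1:prim v1 ->
2. deliver 1→0:  <0:back v1 ->
3. deliver 1→2:  <2:back v1 ->
4. deliver 1→3:  <3:back v1 ->
5. deliver 1→4:  <4:back v1 ->
6. timeout(4):  <4:back v2 ->
7. deliver 4→2:  <2:prim v2 ->
8. deliver 2→4:  nop
9. deliver 4→3:  <3:back v2 ->
10. crash(2):  <2:✗prim v2 ->
11. recover(2):  <2:prim v2 ->
12. deliver 3→4:  nop
13. crash(2):  <2:✗prim v2 ->
14. recover(2):  <2:prim v2 ->
15. deliver 2→4:  nop
16. deliver 0→4:  nop
17. propose(0,'p'):  nop
18. deliver 1→4:  nop
19. deliver 3→4:  nop
20. deliver 4→1:  <1:back v2 ->
21. deliver 4→3:  nop
22. deliver 3→1:  nop

2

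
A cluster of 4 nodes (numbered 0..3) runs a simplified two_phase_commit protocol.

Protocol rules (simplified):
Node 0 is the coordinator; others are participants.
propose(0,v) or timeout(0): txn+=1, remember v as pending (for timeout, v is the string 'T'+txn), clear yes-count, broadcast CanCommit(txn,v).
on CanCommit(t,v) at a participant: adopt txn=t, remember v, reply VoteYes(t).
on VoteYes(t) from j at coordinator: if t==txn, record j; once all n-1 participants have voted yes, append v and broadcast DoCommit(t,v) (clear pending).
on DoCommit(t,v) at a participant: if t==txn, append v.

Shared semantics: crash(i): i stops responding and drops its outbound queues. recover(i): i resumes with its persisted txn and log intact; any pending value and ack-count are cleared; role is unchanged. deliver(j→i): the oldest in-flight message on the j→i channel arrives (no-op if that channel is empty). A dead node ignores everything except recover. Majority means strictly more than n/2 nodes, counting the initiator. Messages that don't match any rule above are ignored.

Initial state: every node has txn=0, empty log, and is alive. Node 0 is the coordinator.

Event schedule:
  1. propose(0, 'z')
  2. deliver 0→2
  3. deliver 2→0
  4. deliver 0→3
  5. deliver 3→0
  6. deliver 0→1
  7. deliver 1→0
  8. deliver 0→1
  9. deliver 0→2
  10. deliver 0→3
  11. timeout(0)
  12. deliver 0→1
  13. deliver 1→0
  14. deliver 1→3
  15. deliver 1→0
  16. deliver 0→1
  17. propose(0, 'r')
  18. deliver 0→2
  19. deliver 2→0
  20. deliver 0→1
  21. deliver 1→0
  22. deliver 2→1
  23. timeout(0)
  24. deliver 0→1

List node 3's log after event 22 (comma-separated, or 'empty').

z

after 1 — propose(0,'z'): n0:coor/t1/[-]
after 2 — deliver 0→2: n2:part/t1/[-]
after 3 — deliver 2→0: ·
after 4 — deliver 0→3: n3:part/t1/[-]
after 5 — deliver 3→0: ·
after 6 — deliver 0→1: n1:part/t1/[-]
after 7 — deliver 1→0: n0:coor/t1/[z]
after 8 — deliver 0→1: n1:part/t1/[z]
after 9 — deliver 0→2: n2:part/t1/[z]
after 10 — deliver 0→3: n3:part/t1/[z]
after 11 — timeout(0): n0:coor/t2/[z]
after 12 — deliver 0→1: n1:part/t2/[z]
after 13 — deliver 1→0: ·
after 14 — deliver 1→3: ·
after 15 — deliver 1→0: ·
after 16 — deliver 0→1: ·
after 17 — propose(0,'r'): n0:coor/t3/[z]
after 18 — deliver 0→2: n2:part/t2/[z]
after 19 — deliver 2→0: ·
after 20 — deliver 0→1: n1:part/t3/[z]
after 21 — deliver 1→0: ·
after 22 — deliver 2→1: ·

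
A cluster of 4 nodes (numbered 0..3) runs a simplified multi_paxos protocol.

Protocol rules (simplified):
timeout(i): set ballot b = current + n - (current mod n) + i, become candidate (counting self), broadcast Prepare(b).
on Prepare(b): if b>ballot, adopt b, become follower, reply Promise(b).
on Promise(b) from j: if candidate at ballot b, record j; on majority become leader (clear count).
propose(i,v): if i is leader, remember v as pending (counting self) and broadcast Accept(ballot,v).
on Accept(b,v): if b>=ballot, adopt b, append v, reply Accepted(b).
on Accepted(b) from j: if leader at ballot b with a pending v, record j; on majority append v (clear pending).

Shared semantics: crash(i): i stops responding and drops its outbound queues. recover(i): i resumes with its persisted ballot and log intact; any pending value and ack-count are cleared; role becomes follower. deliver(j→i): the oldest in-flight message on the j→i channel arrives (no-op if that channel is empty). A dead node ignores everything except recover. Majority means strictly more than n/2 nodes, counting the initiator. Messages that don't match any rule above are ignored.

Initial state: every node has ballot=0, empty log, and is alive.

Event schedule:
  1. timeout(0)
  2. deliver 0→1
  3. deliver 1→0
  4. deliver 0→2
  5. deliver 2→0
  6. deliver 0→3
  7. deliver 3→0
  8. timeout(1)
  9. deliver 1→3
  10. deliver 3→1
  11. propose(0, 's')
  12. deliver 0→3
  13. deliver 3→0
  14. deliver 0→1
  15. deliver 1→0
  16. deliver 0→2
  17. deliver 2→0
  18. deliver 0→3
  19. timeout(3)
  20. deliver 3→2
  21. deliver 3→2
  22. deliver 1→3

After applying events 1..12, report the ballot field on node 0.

4

[1] timeout(0) → N0(cand b4 [-])
[2] deliver 0→1 → N1(foll b4 [-])
[3] deliver 1→0 → ∅
[4] deliver 0→2 → N2(foll b4 [-])
[5] deliver 2→0 → N0(lead b4 [-])
[6] deliver 0→3 → N3(foll b4 [-])
[7] deliver 3→0 → ∅
[8] timeout(1) → N1(cand b9 [-])
[9] deliver 1→3 → N3(foll b9 [-])
[10] deliver 3→1 → ∅
[11] propose(0,'s') → ∅
[12] deliver 0→3 → ∅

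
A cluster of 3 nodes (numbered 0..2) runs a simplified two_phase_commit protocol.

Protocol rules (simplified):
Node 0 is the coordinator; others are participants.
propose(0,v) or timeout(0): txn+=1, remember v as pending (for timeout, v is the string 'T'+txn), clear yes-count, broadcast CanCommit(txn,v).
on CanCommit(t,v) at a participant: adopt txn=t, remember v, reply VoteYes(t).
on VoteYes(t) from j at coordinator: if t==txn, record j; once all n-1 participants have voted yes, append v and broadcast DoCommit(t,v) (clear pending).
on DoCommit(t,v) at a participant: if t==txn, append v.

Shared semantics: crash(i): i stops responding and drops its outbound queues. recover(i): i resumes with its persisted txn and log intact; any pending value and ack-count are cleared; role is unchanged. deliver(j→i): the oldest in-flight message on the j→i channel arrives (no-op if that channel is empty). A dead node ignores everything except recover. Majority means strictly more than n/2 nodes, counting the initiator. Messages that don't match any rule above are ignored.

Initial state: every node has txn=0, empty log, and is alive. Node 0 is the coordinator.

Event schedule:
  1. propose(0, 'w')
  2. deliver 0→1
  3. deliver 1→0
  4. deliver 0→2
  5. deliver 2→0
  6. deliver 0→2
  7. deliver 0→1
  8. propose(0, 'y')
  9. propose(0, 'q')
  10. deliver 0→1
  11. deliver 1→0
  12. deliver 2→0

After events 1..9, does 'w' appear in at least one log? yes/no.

step 1 propose(0,'w'): 0={coor,t=1,log=-}
step 2 deliver 0→1: 1={part,t=1,log=-}
step 3 deliver 1→0: —
step 4 deliver 0→2: 2={part,t=1,log=-}
step 5 deliver 2→0: 0={coor,t=1,log=w}
step 6 deliver 0→2: 2={part,t=1,log=w}
step 7 deliver 0→1: 1={part,t=1,log=w}
step 8 propose(0,'y'): 0={coor,t=2,log=w}
step 9 propose(0,'q'): 0={coor,t=3,log=w}

yes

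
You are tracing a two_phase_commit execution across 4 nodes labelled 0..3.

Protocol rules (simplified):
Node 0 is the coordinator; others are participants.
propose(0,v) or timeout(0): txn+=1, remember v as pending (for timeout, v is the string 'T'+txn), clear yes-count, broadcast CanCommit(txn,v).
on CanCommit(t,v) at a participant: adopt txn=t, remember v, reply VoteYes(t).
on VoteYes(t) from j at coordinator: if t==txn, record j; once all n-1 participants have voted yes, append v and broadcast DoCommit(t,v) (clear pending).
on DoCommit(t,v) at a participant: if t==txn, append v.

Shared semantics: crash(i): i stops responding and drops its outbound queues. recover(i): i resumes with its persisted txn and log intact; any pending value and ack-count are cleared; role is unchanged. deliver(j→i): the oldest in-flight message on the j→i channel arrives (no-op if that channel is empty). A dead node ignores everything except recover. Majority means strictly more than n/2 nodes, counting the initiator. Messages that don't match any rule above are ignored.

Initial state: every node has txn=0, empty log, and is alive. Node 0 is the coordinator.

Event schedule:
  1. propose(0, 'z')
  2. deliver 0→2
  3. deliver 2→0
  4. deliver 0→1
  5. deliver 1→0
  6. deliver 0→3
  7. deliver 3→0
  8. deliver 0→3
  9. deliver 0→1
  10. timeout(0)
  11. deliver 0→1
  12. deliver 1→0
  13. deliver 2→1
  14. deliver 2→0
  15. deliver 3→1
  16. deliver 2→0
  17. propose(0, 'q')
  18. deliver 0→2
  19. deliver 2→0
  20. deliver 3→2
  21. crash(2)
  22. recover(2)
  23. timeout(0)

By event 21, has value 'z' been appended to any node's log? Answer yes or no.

after 1 — propose(0,'z'): n0:coor/t1/[-]
after 2 — deliver 0→2: n2:part/t1/[-]
after 3 — deliver 2→0: ·
after 4 — deliver 0→1: n1:part/t1/[-]
after 5 — deliver 1→0: ·
after 6 — deliver 0→3: n3:part/t1/[-]
after 7 — deliver 3→0: n0:coor/t1/[z]
after 8 — deliver 0→3: n3:part/t1/[z]
after 9 — deliver 0→1: n1:part/t1/[z]
after 10 — timeout(0): n0:coor/t2/[z]
after 11 — deliver 0→1: n1:part/t2/[z]
after 12 — deliver 1→0: ·
after 13 — deliver 2→1: ·
after 14 — deliver 2→0: ·
after 15 — deliver 3→1: ·
after 16 — deliver 2→0: ·
after 17 — propose(0,'q'): n0:coor/t3/[z]
after 18 — deliver 0→2: n2:part/t1/[z]
after 19 — deliver 2→0: ·
after 20 — deliver 3→2: ·
after 21 — crash(2): n2:✗part/t1/[z]

yes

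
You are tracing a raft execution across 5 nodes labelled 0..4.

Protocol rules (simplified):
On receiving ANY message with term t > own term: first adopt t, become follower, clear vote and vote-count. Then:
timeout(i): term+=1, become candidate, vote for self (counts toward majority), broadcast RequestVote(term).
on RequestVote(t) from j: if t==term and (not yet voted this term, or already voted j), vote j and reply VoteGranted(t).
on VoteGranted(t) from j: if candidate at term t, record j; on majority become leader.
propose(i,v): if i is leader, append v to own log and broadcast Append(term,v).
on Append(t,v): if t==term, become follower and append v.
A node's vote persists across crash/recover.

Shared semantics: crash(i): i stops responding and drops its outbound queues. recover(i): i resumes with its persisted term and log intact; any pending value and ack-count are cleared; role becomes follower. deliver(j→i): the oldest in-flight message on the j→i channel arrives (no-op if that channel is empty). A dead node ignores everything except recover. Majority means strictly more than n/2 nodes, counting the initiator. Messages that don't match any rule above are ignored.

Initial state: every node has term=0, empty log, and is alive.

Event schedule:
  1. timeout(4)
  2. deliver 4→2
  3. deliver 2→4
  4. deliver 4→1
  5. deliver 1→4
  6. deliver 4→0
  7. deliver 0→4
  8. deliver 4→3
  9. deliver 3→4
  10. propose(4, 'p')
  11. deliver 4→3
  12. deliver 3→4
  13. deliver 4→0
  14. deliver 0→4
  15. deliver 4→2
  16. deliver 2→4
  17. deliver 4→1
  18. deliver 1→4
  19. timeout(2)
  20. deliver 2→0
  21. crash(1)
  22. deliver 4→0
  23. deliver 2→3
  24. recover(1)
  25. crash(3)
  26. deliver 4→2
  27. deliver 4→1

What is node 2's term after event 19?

2

e1 timeout(4): 4[cand,t=1,-]
e2 deliver 4→2: 2[foll,t=1,-]
e3 deliver 2→4: ·
e4 deliver 4→1: 1[foll,t=1,-]
e5 deliver 1→4: 4[lead,t=1,-]
e6 deliver 4→0: 0[foll,t=1,-]
e7 deliver 0→4: ·
e8 deliver 4→3: 3[foll,t=1,-]
e9 deliver 3→4: ·
e10 propose(4,'p'): 4[lead,t=1,p]
e11 deliver 4→3: 3[foll,t=1,p]
e12 deliver 3→4: ·
e13 deliver 4→0: 0[foll,t=1,p]
e14 deliver 0→4: ·
e15 deliver 4→2: 2[foll,t=1,p]
e16 deliver 2→4: ·
e17 deliver 4→1: 1[foll,t=1,p]
e18 deliver 1→4: ·
e19 timeout(2): 2[cand,t=2,p]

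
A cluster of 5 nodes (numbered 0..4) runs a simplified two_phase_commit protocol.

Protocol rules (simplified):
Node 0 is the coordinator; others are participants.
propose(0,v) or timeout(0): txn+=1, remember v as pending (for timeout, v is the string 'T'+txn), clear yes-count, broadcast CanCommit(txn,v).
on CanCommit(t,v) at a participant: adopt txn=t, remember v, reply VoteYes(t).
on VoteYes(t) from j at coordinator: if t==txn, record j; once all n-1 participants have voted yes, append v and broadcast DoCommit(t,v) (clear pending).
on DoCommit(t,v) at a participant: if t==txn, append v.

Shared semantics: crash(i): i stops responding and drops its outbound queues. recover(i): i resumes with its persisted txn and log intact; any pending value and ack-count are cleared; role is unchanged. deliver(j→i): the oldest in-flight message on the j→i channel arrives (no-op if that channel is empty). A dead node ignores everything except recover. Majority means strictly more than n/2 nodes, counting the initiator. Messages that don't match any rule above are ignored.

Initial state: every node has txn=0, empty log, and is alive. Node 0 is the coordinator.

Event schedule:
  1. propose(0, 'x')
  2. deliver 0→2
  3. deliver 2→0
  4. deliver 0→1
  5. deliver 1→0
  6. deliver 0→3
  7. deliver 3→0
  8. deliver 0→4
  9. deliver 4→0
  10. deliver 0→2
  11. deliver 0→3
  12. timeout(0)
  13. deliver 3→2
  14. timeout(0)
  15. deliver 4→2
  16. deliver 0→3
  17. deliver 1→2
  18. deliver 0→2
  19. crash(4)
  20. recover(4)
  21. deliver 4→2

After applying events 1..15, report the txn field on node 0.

3

after 1 — propose(0,'x'): n0:coor/t1/[-]
after 2 — deliver 0→2: n2:part/t1/[-]
after 3 — deliver 2→0: ·
after 4 — deliver 0→1: n1:part/t1/[-]
after 5 — deliver 1→0: ·
after 6 — deliver 0→3: n3:part/t1/[-]
after 7 — deliver 3→0: ·
after 8 — deliver 0→4: n4:part/t1/[-]
after 9 — deliver 4→0: n0:coor/t1/[x]
after 10 — deliver 0→2: n2:part/t1/[x]
after 11 — deliver 0→3: n3:part/t1/[x]
after 12 — timeout(0): n0:coor/t2/[x]
after 13 — deliver 3→2: ·
after 14 — timeout(0): n0:coor/t3/[x]
after 15 — deliver 4→2: ·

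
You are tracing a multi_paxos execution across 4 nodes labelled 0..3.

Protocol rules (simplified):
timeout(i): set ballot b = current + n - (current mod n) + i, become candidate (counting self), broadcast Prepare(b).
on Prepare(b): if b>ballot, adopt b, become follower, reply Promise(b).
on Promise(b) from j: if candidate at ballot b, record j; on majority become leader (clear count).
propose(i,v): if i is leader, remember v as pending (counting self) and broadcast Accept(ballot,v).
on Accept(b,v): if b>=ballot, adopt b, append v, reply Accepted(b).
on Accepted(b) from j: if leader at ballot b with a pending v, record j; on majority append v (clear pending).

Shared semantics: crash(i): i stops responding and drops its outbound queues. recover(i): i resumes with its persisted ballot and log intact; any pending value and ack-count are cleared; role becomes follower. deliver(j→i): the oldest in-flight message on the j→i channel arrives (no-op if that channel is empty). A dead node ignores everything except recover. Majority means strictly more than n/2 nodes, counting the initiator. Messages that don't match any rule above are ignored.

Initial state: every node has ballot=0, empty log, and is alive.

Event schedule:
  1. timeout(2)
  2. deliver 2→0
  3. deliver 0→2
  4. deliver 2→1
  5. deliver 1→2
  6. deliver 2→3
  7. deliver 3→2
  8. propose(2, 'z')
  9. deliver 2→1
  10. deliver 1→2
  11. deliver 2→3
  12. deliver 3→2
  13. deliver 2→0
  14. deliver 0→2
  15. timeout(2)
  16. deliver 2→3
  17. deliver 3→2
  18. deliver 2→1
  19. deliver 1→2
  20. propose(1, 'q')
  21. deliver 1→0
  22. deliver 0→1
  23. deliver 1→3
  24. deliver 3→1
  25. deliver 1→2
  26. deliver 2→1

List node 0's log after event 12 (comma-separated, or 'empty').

empty

step 1 timeout(2): 2={cand,b=6,log=-}
step 2 deliver 2→0: 0={foll,b=6,log=-}
step 3 deliver 0→2: —
step 4 deliver 2→1: 1={foll,b=6,log=-}
step 5 deliver 1→2: 2={lead,b=6,log=-}
step 6 deliver 2→3: 3={foll,b=6,log=-}
step 7 deliver 3→2: —
step 8 propose(2,'z'): —
step 9 deliver 2→1: 1={foll,b=6,log=z}
step 10 deliver 1→2: —
step 11 deliver 2→3: 3={foll,b=6,log=z}
step 12 deliver 3→2: 2={lead,b=6,log=z}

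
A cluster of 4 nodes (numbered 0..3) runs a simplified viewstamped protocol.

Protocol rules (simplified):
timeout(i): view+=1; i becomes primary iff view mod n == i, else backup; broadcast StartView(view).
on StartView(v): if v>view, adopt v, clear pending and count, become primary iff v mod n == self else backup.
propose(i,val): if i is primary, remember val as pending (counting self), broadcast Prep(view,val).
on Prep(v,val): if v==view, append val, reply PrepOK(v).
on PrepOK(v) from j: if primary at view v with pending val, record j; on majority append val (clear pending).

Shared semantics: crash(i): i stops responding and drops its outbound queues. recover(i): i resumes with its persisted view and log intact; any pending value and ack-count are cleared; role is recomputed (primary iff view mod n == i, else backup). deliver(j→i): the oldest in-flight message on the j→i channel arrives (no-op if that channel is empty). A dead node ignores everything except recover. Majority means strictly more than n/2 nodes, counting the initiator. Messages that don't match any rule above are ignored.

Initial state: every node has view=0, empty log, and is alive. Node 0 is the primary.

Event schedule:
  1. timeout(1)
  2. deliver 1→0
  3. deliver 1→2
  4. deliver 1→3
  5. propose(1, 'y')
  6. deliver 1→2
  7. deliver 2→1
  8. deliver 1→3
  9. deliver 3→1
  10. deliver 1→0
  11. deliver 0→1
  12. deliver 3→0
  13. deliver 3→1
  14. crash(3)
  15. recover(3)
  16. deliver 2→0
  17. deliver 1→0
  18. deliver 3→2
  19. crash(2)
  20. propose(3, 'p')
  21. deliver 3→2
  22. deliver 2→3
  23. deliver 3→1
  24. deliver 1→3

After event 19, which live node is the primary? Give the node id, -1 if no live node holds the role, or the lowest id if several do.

e1 timeout(1): 1[prim,v=1,-]
e2 deliver 1→0: 0[back,v=1,-]
e3 deliver 1→2: 2[back,v=1,-]
e4 deliver 1→3: 3[back,v=1,-]
e5 propose(1,'y'): ·
e6 deliver 1→2: 2[back,v=1,y]
e7 deliver 2→1: ·
e8 deliver 1→3: 3[back,v=1,y]
e9 deliver 3→1: 1[prim,v=1,y]
e10 deliver 1→0: 0[back,v=1,y]
e11 deliver 0→1: ·
e12 deliver 3→0: ·
e13 deliver 3→1: ·
e14 crash(3): 3[✗back,v=1,y]
e15 recover(3): 3[back,v=1,y]
e16 deliver 2→0: ·
e17 deliver 1→0: ·
e18 deliver 3→2: ·
e19 crash(2): 2[✗back,v=1,y]

1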